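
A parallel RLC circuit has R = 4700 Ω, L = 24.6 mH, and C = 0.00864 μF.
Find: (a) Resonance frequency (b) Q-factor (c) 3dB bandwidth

Step 1 — Resonance: ω₀ = 1/√(LC) = 1/√(0.0246·8.64e-09) = 6.859e+04 rad/s.
Step 2 — f₀ = ω₀/(2π) = 1.092e+04 Hz.
Step 3 — Parallel Q: Q = R/(ω₀L) = 4700/(6.859e+04·0.0246) = 2.785.
Step 4 — Bandwidth: Δω = ω₀/Q = 2.463e+04 rad/s; BW = Δω/(2π) = 3919 Hz.

(a) f₀ = 1.092e+04 Hz  (b) Q = 2.785  (c) BW = 3919 Hz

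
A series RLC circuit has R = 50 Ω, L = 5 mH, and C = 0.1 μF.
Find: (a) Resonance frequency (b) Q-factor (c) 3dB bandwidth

Step 1 — Resonance condition Im(Z)=0 gives ω₀ = 1/√(LC).
Step 2 — ω₀ = 1/√(0.005·1e-07) = 4.472e+04 rad/s.
Step 3 — f₀ = ω₀/(2π) = 7118 Hz.
Step 4 — Series Q: Q = ω₀L/R = 4.472e+04·0.005/50 = 4.472.
Step 5 — 3dB bandwidth: Δω = ω₀/Q = 1e+04 rad/s; BW = Δω/(2π) = 1592 Hz.

(a) f₀ = 7118 Hz  (b) Q = 4.472  (c) BW = 1592 Hz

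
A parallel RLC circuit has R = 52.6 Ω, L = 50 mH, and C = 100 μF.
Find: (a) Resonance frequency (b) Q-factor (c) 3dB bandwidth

Step 1 — Resonance: ω₀ = 1/√(LC) = 1/√(0.05·0.0001) = 447.2 rad/s.
Step 2 — f₀ = ω₀/(2π) = 71.18 Hz.
Step 3 — Parallel Q: Q = R/(ω₀L) = 52.6/(447.2·0.05) = 2.352.
Step 4 — Bandwidth: Δω = ω₀/Q = 190.1 rad/s; BW = Δω/(2π) = 30.26 Hz.

(a) f₀ = 71.18 Hz  (b) Q = 2.352  (c) BW = 30.26 Hz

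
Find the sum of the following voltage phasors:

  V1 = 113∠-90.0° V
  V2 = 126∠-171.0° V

Step 1 — Convert each phasor to rectangular form:
  V1 = 113·(cos(-90.0°) + j·sin(-90.0°)) = 0 - j113 V
  V2 = 126·(cos(-171.0°) + j·sin(-171.0°)) = -124.4 - j19.71 V
Step 2 — Sum components: V_total = -124.4 - j132.7 V.
Step 3 — Convert to polar: |V_total| = 181.9 V, ∠V_total = -133.2°.

V_total = 181.9∠-133.2° V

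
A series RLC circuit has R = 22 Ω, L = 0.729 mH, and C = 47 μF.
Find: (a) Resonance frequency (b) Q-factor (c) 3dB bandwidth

Step 1 — Resonance condition Im(Z)=0 gives ω₀ = 1/√(LC).
Step 2 — ω₀ = 1/√(0.000729·4.7e-05) = 5402 rad/s.
Step 3 — f₀ = ω₀/(2π) = 859.8 Hz.
Step 4 — Series Q: Q = ω₀L/R = 5402·0.000729/22 = 0.179.
Step 5 — 3dB bandwidth: Δω = ω₀/Q = 3.018e+04 rad/s; BW = Δω/(2π) = 4803 Hz.

(a) f₀ = 859.8 Hz  (b) Q = 0.179  (c) BW = 4803 Hz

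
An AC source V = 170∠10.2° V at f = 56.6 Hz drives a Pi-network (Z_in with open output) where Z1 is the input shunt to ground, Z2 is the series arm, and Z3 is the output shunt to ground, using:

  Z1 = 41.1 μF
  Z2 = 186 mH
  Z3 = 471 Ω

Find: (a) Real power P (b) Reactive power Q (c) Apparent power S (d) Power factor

Step 1 — Angular frequency: ω = 2π·f = 2π·56.6 = 355.6 rad/s.
Step 2 — Component impedances:
  Z1: Z = 1/(jωC) = -j/(ω·C) = 0 - j68.42 Ω
  Z2: Z = jωL = j·355.6·0.186 = 0 + j66.15 Ω
  Z3: Z = R = 471 Ω
Step 3 — With open output, the series arm Z2 and the output shunt Z3 appear in series to ground: Z2 + Z3 = 471 + j66.15 Ω.
Step 4 — Parallel with input shunt Z1: Z_in = Z1 || (Z2 + Z3) = 9.938 - j68.37 Ω = 69.09∠-81.7° Ω.
Step 5 — Source phasor: V = 170∠10.2° V = 167.3 + j30.1 V.
Step 6 — Current: I = V / Z = -0.08285 + j2.459 A = 2.461∠91.9° A.
Step 7 — Complex power: S = V·I* = 60.17 - j414 VA.
Step 8 — Real power: P = Re(S) = 60.17 W.
Step 9 — Reactive power: Q = Im(S) = -414 VAR.
Step 10 — Apparent power: |S| = 418.3 VA.
Step 11 — Power factor: PF = P/|S| = 0.1438 (leading).

(a) P = 60.17 W  (b) Q = -414 VAR  (c) S = 418.3 VA  (d) PF = 0.1438 (leading)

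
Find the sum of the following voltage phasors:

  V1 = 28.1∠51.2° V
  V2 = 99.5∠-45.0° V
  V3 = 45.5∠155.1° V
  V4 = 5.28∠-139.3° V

Step 1 — Convert each phasor to rectangular form:
  V1 = 28.1·(cos(51.2°) + j·sin(51.2°)) = 17.61 + j21.9 V
  V2 = 99.5·(cos(-45.0°) + j·sin(-45.0°)) = 70.36 - j70.36 V
  V3 = 45.5·(cos(155.1°) + j·sin(155.1°)) = -41.27 + j19.16 V
  V4 = 5.28·(cos(-139.3°) + j·sin(-139.3°)) = -4.003 - j3.443 V
Step 2 — Sum components: V_total = 42.69 - j32.74 V.
Step 3 — Convert to polar: |V_total| = 53.8 V, ∠V_total = -37.5°.

V_total = 53.8∠-37.5° V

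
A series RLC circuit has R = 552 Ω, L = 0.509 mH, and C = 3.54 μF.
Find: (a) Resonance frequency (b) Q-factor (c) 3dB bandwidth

Step 1 — Resonance condition Im(Z)=0 gives ω₀ = 1/√(LC).
Step 2 — ω₀ = 1/√(0.000509·3.54e-06) = 2.356e+04 rad/s.
Step 3 — f₀ = ω₀/(2π) = 3749 Hz.
Step 4 — Series Q: Q = ω₀L/R = 2.356e+04·0.000509/552 = 0.02172.
Step 5 — 3dB bandwidth: Δω = ω₀/Q = 1.084e+06 rad/s; BW = Δω/(2π) = 1.726e+05 Hz.

(a) f₀ = 3749 Hz  (b) Q = 0.02172  (c) BW = 1.726e+05 Hz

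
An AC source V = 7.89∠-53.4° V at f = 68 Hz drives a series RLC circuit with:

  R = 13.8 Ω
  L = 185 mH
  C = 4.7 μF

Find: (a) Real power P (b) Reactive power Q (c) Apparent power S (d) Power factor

Step 1 — Angular frequency: ω = 2π·f = 2π·68 = 427.3 rad/s.
Step 2 — Component impedances:
  R: Z = R = 13.8 Ω
  L: Z = jωL = j·427.3·0.185 = 0 + j79.04 Ω
  C: Z = 1/(jωC) = -j/(ω·C) = 0 - j498 Ω
Step 3 — Series combination: Z_total = R + L + C = 13.8 - j418.9 Ω = 419.2∠-88.1° Ω.
Step 4 — Source phasor: V = 7.89∠-53.4° V = 4.704 - j6.334 V.
Step 5 — Current: I = V / Z = 0.01547 + j0.01072 A = 0.01882∠34.7° A.
Step 6 — Complex power: S = V·I* = 0.004889 - j0.1484 VA.
Step 7 — Real power: P = Re(S) = 0.004889 W.
Step 8 — Reactive power: Q = Im(S) = -0.1484 VAR.
Step 9 — Apparent power: |S| = 0.1485 VA.
Step 10 — Power factor: PF = P/|S| = 0.03292 (leading).

(a) P = 0.004889 W  (b) Q = -0.1484 VAR  (c) S = 0.1485 VA  (d) PF = 0.03292 (leading)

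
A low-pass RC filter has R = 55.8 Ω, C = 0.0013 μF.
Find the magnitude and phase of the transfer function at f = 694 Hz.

Step 1 — Angular frequency: ω = 2π·694 = 4361 rad/s.
Step 2 — Transfer function: H(jω) = 1/(1 + jωRC).
Step 3 — Denominator: 1 + jωRC = 1 + j·4361·55.8·1.3e-09 = 1 + j0.0003163.
Step 4 — H = 1 - j0.0003163.
Step 5 — Magnitude: |H| = 1 (-0.0 dB); phase: φ = -0.0°.

|H| = 1 (-0.0 dB), φ = -0.0°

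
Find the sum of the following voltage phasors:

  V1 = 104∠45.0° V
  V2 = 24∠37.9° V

Step 1 — Convert each phasor to rectangular form:
  V1 = 104·(cos(45.0°) + j·sin(45.0°)) = 73.54 + j73.54 V
  V2 = 24·(cos(37.9°) + j·sin(37.9°)) = 18.94 + j14.74 V
Step 2 — Sum components: V_total = 92.48 + j88.28 V.
Step 3 — Convert to polar: |V_total| = 127.9 V, ∠V_total = 43.7°.

V_total = 127.9∠43.7° V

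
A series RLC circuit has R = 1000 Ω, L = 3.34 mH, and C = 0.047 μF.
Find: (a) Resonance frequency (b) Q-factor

Step 1 — Resonance condition Im(Z)=0 gives ω₀ = 1/√(LC).
Step 2 — ω₀ = 1/√(0.00334·4.7e-08) = 7.981e+04 rad/s.
Step 3 — f₀ = ω₀/(2π) = 1.27e+04 Hz.
Step 4 — Series Q: Q = ω₀L/R = 7.981e+04·0.00334/1000 = 0.2666.

(a) f₀ = 1.27e+04 Hz  (b) Q = 0.2666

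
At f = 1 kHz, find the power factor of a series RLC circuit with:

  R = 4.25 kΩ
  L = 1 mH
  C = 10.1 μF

Step 1 — Angular frequency: ω = 2π·f = 2π·1000 = 6283 rad/s.
Step 2 — Component impedances:
  R: Z = R = 4250 Ω
  L: Z = jωL = j·6283·0.001 = 0 + j6.283 Ω
  C: Z = 1/(jωC) = -j/(ω·C) = 0 - j15.76 Ω
Step 3 — Series combination: Z_total = R + L + C = 4250 - j9.475 Ω = 4250∠-0.1° Ω.
Step 4 — Power factor: PF = cos(φ) = Re(Z)/|Z| = 4250/4250 = 1.
Step 5 — Type: Im(Z) = -9.475 ⇒ leading (phase φ = -0.1°).

PF = 1 (leading, φ = -0.1°)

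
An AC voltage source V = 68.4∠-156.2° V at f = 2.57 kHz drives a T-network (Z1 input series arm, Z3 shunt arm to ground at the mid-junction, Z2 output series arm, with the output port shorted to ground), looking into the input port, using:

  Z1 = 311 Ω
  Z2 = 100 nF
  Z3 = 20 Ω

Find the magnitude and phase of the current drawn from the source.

Step 1 — Angular frequency: ω = 2π·f = 2π·2570 = 1.615e+04 rad/s.
Step 2 — Component impedances:
  Z1: Z = R = 311 Ω
  Z2: Z = 1/(jωC) = -j/(ω·C) = 0 - j619.3 Ω
  Z3: Z = R = 20 Ω
Step 3 — With the output port shorted to ground, the output series arm Z2 runs from the junction to ground; the shunt arm Z3 also runs from the junction to ground. They appear in parallel: Z3 || Z2 = 19.98 - j0.6452 Ω.
Step 4 — Series with input arm Z1: Z_in = Z1 + (Z3 || Z2) = 331 - j0.6452 Ω = 331∠-0.1° Ω.
Step 5 — Source phasor: V = 68.4∠-156.2° V = -62.58 - j27.6 V.
Step 6 — Ohm's law: I = V / Z_total = (-62.58 - j27.6) / (331 - j0.6452) = -0.1889 - j0.08376 A.
Step 7 — Convert to polar: |I| = 0.2067 A, ∠I = -156.1°.

I = 0.2067∠-156.1° A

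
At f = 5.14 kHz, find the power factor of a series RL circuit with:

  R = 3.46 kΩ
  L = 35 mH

Step 1 — Angular frequency: ω = 2π·f = 2π·5140 = 3.23e+04 rad/s.
Step 2 — Component impedances:
  R: Z = R = 3460 Ω
  L: Z = jωL = j·3.23e+04·0.035 = 0 + j1130 Ω
Step 3 — Series combination: Z_total = R + L = 3460 + j1130 Ω = 3640∠18.1° Ω.
Step 4 — Power factor: PF = cos(φ) = Re(Z)/|Z| = 3460/3639.96 = 0.9506.
Step 5 — Type: Im(Z) = 1130 ⇒ lagging (phase φ = 18.1°).

PF = 0.9506 (lagging, φ = 18.1°)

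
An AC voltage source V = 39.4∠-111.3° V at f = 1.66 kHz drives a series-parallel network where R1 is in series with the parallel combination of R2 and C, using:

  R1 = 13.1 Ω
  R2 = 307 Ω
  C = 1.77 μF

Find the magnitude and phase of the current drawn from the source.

Step 1 — Angular frequency: ω = 2π·f = 2π·1660 = 1.043e+04 rad/s.
Step 2 — Component impedances:
  R1: Z = R = 13.1 Ω
  R2: Z = R = 307 Ω
  C: Z = 1/(jωC) = -j/(ω·C) = 0 - j54.17 Ω
Step 3 — Parallel branch: R2 || C = 1/(1/R2 + 1/C) = 9.269 - j52.53 Ω.
Step 4 — Series with R1: Z_total = R1 + (R2 || C) = 22.37 - j52.53 Ω = 57.1∠-66.9° Ω.
Step 5 — Source phasor: V = 39.4∠-111.3° V = -14.31 - j36.71 V.
Step 6 — Ohm's law: I = V / Z_total = (-14.31 - j36.71) / (22.37 - j52.53) = 0.4933 - j0.4825 A.
Step 7 — Convert to polar: |I| = 0.6901 A, ∠I = -44.4°.

I = 0.6901∠-44.4° A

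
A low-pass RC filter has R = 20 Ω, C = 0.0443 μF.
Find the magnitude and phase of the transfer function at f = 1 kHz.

Step 1 — Angular frequency: ω = 2π·1000 = 6283 rad/s.
Step 2 — Transfer function: H(jω) = 1/(1 + jωRC).
Step 3 — Denominator: 1 + jωRC = 1 + j·6283·20·4.43e-08 = 1 + j0.005567.
Step 4 — H = 1 - j0.005567.
Step 5 — Magnitude: |H| = 1 (-0.0 dB); phase: φ = -0.3°.

|H| = 1 (-0.0 dB), φ = -0.3°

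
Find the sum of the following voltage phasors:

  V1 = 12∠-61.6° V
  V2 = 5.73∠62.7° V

Step 1 — Convert each phasor to rectangular form:
  V1 = 12·(cos(-61.6°) + j·sin(-61.6°)) = 5.707 - j10.56 V
  V2 = 5.73·(cos(62.7°) + j·sin(62.7°)) = 2.628 + j5.092 V
Step 2 — Sum components: V_total = 8.336 - j5.464 V.
Step 3 — Convert to polar: |V_total| = 9.967 V, ∠V_total = -33.2°.

V_total = 9.967∠-33.2° V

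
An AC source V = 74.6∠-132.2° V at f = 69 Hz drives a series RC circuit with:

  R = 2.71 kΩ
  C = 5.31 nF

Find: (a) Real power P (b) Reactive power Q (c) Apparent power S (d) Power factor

Step 1 — Angular frequency: ω = 2π·f = 2π·69 = 433.5 rad/s.
Step 2 — Component impedances:
  R: Z = R = 2710 Ω
  C: Z = 1/(jωC) = -j/(ω·C) = 0 - j4.344e+05 Ω
Step 3 — Series combination: Z_total = R + C = 2710 - j4.344e+05 Ω = 4.344e+05∠-89.6° Ω.
Step 4 — Source phasor: V = 74.6∠-132.2° V = -50.11 - j55.26 V.
Step 5 — Current: I = V / Z = 0.0001265 - j0.0001161 A = 0.0001717∠-42.6° A.
Step 6 — Complex power: S = V·I* = 7.992e-05 - j0.01281 VA.
Step 7 — Real power: P = Re(S) = 7.992e-05 W.
Step 8 — Reactive power: Q = Im(S) = -0.01281 VAR.
Step 9 — Apparent power: |S| = 0.01281 VA.
Step 10 — Power factor: PF = P/|S| = 0.006239 (leading).

(a) P = 7.992e-05 W  (b) Q = -0.01281 VAR  (c) S = 0.01281 VA  (d) PF = 0.006239 (leading)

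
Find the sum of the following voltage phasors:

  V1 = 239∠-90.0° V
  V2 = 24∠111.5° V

Step 1 — Convert each phasor to rectangular form:
  V1 = 239·(cos(-90.0°) + j·sin(-90.0°)) = 0 - j239 V
  V2 = 24·(cos(111.5°) + j·sin(111.5°)) = -8.796 + j22.33 V
Step 2 — Sum components: V_total = -8.796 - j216.7 V.
Step 3 — Convert to polar: |V_total| = 216.8 V, ∠V_total = -92.3°.

V_total = 216.8∠-92.3° V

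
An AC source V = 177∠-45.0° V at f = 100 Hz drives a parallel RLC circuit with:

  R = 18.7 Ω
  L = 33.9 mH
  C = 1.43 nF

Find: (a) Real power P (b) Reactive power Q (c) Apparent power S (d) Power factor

Step 1 — Angular frequency: ω = 2π·f = 2π·100 = 628.3 rad/s.
Step 2 — Component impedances:
  R: Z = R = 18.7 Ω
  L: Z = jωL = j·628.3·0.0339 = 0 + j21.3 Ω
  C: Z = 1/(jωC) = -j/(ω·C) = 0 - j1.113e+06 Ω
Step 3 — Parallel combination: 1/Z_total = 1/R + 1/L + 1/C; Z_total = 10.56 + j9.271 Ω = 14.05∠41.3° Ω.
Step 4 — Source phasor: V = 177∠-45.0° V = 125.2 - j125.2 V.
Step 5 — Current: I = V / Z = 0.8171 - j12.57 A = 12.6∠-86.3° A.
Step 6 — Complex power: S = V·I* = 1675 + j1471 VA.
Step 7 — Real power: P = Re(S) = 1675 W.
Step 8 — Reactive power: Q = Im(S) = 1471 VAR.
Step 9 — Apparent power: |S| = 2229 VA.
Step 10 — Power factor: PF = P/|S| = 0.7515 (lagging).

(a) P = 1675 W  (b) Q = 1471 VAR  (c) S = 2229 VA  (d) PF = 0.7515 (lagging)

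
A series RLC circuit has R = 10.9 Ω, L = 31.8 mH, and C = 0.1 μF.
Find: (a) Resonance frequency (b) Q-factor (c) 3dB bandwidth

Step 1 — Resonance condition Im(Z)=0 gives ω₀ = 1/√(LC).
Step 2 — ω₀ = 1/√(0.0318·1e-07) = 1.773e+04 rad/s.
Step 3 — f₀ = ω₀/(2π) = 2822 Hz.
Step 4 — Series Q: Q = ω₀L/R = 1.773e+04·0.0318/10.9 = 51.74.
Step 5 — 3dB bandwidth: Δω = ω₀/Q = 342.8 rad/s; BW = Δω/(2π) = 54.55 Hz.

(a) f₀ = 2822 Hz  (b) Q = 51.74  (c) BW = 54.55 Hz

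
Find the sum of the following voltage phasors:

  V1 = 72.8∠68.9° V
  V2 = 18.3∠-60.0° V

Step 1 — Convert each phasor to rectangular form:
  V1 = 72.8·(cos(68.9°) + j·sin(68.9°)) = 26.21 + j67.92 V
  V2 = 18.3·(cos(-60.0°) + j·sin(-60.0°)) = 9.15 - j15.85 V
Step 2 — Sum components: V_total = 35.36 + j52.07 V.
Step 3 — Convert to polar: |V_total| = 62.94 V, ∠V_total = 55.8°.

V_total = 62.94∠55.8° V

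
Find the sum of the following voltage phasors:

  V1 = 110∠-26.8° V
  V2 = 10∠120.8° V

Step 1 — Convert each phasor to rectangular form:
  V1 = 110·(cos(-26.8°) + j·sin(-26.8°)) = 98.18 - j49.6 V
  V2 = 10·(cos(120.8°) + j·sin(120.8°)) = -5.12 + j8.59 V
Step 2 — Sum components: V_total = 93.06 - j41.01 V.
Step 3 — Convert to polar: |V_total| = 101.7 V, ∠V_total = -23.8°.

V_total = 101.7∠-23.8° V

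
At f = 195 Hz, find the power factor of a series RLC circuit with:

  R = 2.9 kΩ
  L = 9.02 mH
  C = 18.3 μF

Step 1 — Angular frequency: ω = 2π·f = 2π·195 = 1225 rad/s.
Step 2 — Component impedances:
  R: Z = R = 2900 Ω
  L: Z = jωL = j·1225·0.00902 = 0 + j11.05 Ω
  C: Z = 1/(jωC) = -j/(ω·C) = 0 - j44.6 Ω
Step 3 — Series combination: Z_total = R + L + C = 2900 - j33.55 Ω = 2900∠-0.7° Ω.
Step 4 — Power factor: PF = cos(φ) = Re(Z)/|Z| = 2900/2900.2 = 0.9999.
Step 5 — Type: Im(Z) = -33.55 ⇒ leading (phase φ = -0.7°).

PF = 0.9999 (leading, φ = -0.7°)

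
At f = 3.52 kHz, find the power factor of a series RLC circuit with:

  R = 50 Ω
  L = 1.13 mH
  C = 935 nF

Step 1 — Angular frequency: ω = 2π·f = 2π·3520 = 2.212e+04 rad/s.
Step 2 — Component impedances:
  R: Z = R = 50 Ω
  L: Z = jωL = j·2.212e+04·0.00113 = 0 + j24.99 Ω
  C: Z = 1/(jωC) = -j/(ω·C) = 0 - j48.36 Ω
Step 3 — Series combination: Z_total = R + L + C = 50 - j23.37 Ω = 55.19∠-25.0° Ω.
Step 4 — Power factor: PF = cos(φ) = Re(Z)/|Z| = 50/55.19 = 0.906.
Step 5 — Type: Im(Z) = -23.37 ⇒ leading (phase φ = -25.0°).

PF = 0.906 (leading, φ = -25.0°)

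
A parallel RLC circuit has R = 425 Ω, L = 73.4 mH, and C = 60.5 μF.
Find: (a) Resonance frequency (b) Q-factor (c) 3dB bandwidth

Step 1 — Resonance: ω₀ = 1/√(LC) = 1/√(0.0734·6.05e-05) = 474.5 rad/s.
Step 2 — f₀ = ω₀/(2π) = 75.53 Hz.
Step 3 — Parallel Q: Q = R/(ω₀L) = 425/(474.5·0.0734) = 12.2.
Step 4 — Bandwidth: Δω = ω₀/Q = 38.89 rad/s; BW = Δω/(2π) = 6.19 Hz.

(a) f₀ = 75.53 Hz  (b) Q = 12.2  (c) BW = 6.19 Hz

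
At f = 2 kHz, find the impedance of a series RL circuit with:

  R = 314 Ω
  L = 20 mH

Step 1 — Angular frequency: ω = 2π·f = 2π·2000 = 1.257e+04 rad/s.
Step 2 — Component impedances:
  R: Z = R = 314 Ω
  L: Z = jωL = j·1.257e+04·0.02 = 0 + j251.3 Ω
Step 3 — Series combination: Z_total = R + L = 314 + j251.3 Ω = 402.2∠38.7° Ω.

Z = 314 + j251.3 Ω = 402.2∠38.7° Ω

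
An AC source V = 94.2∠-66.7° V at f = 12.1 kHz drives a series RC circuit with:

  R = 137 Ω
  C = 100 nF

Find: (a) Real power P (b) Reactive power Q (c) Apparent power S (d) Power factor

Step 1 — Angular frequency: ω = 2π·f = 2π·1.21e+04 = 7.603e+04 rad/s.
Step 2 — Component impedances:
  R: Z = R = 137 Ω
  C: Z = 1/(jωC) = -j/(ω·C) = 0 - j131.5 Ω
Step 3 — Series combination: Z_total = R + C = 137 - j131.5 Ω = 189.9∠-43.8° Ω.
Step 4 — Source phasor: V = 94.2∠-66.7° V = 37.26 - j86.52 V.
Step 5 — Current: I = V / Z = 0.457 - j0.1927 A = 0.496∠-22.9° A.
Step 6 — Complex power: S = V·I* = 33.7 - j32.36 VA.
Step 7 — Real power: P = Re(S) = 33.7 W.
Step 8 — Reactive power: Q = Im(S) = -32.36 VAR.
Step 9 — Apparent power: |S| = 46.72 VA.
Step 10 — Power factor: PF = P/|S| = 0.7214 (leading).

(a) P = 33.7 W  (b) Q = -32.36 VAR  (c) S = 46.72 VA  (d) PF = 0.7214 (leading)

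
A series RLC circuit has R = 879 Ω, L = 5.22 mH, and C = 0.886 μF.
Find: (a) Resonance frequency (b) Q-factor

Step 1 — Resonance condition Im(Z)=0 gives ω₀ = 1/√(LC).
Step 2 — ω₀ = 1/√(0.00522·8.86e-07) = 1.47e+04 rad/s.
Step 3 — f₀ = ω₀/(2π) = 2340 Hz.
Step 4 — Series Q: Q = ω₀L/R = 1.47e+04·0.00522/879 = 0.08732.

(a) f₀ = 2340 Hz  (b) Q = 0.08732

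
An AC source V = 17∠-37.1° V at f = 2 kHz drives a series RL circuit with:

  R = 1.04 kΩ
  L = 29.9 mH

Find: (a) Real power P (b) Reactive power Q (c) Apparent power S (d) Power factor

Step 1 — Angular frequency: ω = 2π·f = 2π·2000 = 1.257e+04 rad/s.
Step 2 — Component impedances:
  R: Z = R = 1040 Ω
  L: Z = jωL = j·1.257e+04·0.0299 = 0 + j375.7 Ω
Step 3 — Series combination: Z_total = R + L = 1040 + j375.7 Ω = 1106∠19.9° Ω.
Step 4 — Source phasor: V = 17∠-37.1° V = 13.56 - j10.25 V.
Step 5 — Current: I = V / Z = 0.008381 - j0.01289 A = 0.01537∠-57.0° A.
Step 6 — Complex power: S = V·I* = 0.2458 + j0.0888 VA.
Step 7 — Real power: P = Re(S) = 0.2458 W.
Step 8 — Reactive power: Q = Im(S) = 0.0888 VAR.
Step 9 — Apparent power: |S| = 0.2614 VA.
Step 10 — Power factor: PF = P/|S| = 0.9405 (lagging).

(a) P = 0.2458 W  (b) Q = 0.0888 VAR  (c) S = 0.2614 VA  (d) PF = 0.9405 (lagging)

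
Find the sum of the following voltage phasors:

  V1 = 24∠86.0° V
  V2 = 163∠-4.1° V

Step 1 — Convert each phasor to rectangular form:
  V1 = 24·(cos(86.0°) + j·sin(86.0°)) = 1.674 + j23.94 V
  V2 = 163·(cos(-4.1°) + j·sin(-4.1°)) = 162.6 - j11.65 V
Step 2 — Sum components: V_total = 164.3 + j12.29 V.
Step 3 — Convert to polar: |V_total| = 164.7 V, ∠V_total = 4.3°.

V_total = 164.7∠4.3° V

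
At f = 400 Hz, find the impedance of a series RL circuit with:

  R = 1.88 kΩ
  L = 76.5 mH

Step 1 — Angular frequency: ω = 2π·f = 2π·400 = 2513 rad/s.
Step 2 — Component impedances:
  R: Z = R = 1880 Ω
  L: Z = jωL = j·2513·0.0765 = 0 + j192.3 Ω
Step 3 — Series combination: Z_total = R + L = 1880 + j192.3 Ω = 1890∠5.8° Ω.

Z = 1880 + j192.3 Ω = 1890∠5.8° Ω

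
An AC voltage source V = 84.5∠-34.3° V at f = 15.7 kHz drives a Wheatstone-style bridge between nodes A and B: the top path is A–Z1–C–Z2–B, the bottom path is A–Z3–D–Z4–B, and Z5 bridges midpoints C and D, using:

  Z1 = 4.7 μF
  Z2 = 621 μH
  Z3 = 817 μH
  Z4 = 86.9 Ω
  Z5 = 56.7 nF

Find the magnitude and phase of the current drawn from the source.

Step 1 — Angular frequency: ω = 2π·f = 2π·1.57e+04 = 9.865e+04 rad/s.
Step 2 — Component impedances:
  Z1: Z = 1/(jωC) = -j/(ω·C) = 0 - j2.157 Ω
  Z2: Z = jωL = j·9.865e+04·0.000621 = 0 + j61.26 Ω
  Z3: Z = jωL = j·9.865e+04·0.000817 = 0 + j80.59 Ω
  Z4: Z = R = 86.9 Ω
  Z5: Z = 1/(jωC) = -j/(ω·C) = 0 - j178.8 Ω
Step 3 — Bridge requires nodal analysis (the Z5 bridge couples midpoints C and D, so the two paths cannot be reduced to a simple series/parallel combination). Setting node B to ground and injecting 1 A at node A, the 3-node admittance system at A, C, D solves to V_A = Z_AB = 5.974 + j45.33 Ω = 45.72∠82.5° Ω.
Step 4 — Source phasor: V = 84.5∠-34.3° V = 69.81 - j47.62 V.
Step 5 — Ohm's law: I = V / Z_total = (69.81 - j47.62) / (5.974 + j45.33) = -0.8331 - j1.65 A.
Step 6 — Convert to polar: |I| = 1.848 A, ∠I = -116.8°.

I = 1.848∠-116.8° A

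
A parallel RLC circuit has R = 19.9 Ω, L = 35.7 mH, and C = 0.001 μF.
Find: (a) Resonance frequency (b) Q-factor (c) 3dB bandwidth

Step 1 — Resonance: ω₀ = 1/√(LC) = 1/√(0.0357·1e-09) = 1.674e+05 rad/s.
Step 2 — f₀ = ω₀/(2π) = 2.664e+04 Hz.
Step 3 — Parallel Q: Q = R/(ω₀L) = 19.9/(1.674e+05·0.0357) = 0.003331.
Step 4 — Bandwidth: Δω = ω₀/Q = 5.025e+07 rad/s; BW = Δω/(2π) = 7.998e+06 Hz.

(a) f₀ = 2.664e+04 Hz  (b) Q = 0.003331  (c) BW = 7.998e+06 Hz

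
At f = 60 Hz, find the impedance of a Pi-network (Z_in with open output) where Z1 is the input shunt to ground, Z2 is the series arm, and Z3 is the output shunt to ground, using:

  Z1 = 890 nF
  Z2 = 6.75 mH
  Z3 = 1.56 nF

Step 1 — Angular frequency: ω = 2π·f = 2π·60 = 377 rad/s.
Step 2 — Component impedances:
  Z1: Z = 1/(jωC) = -j/(ω·C) = 0 - j2980 Ω
  Z2: Z = jωL = j·377·0.00675 = 0 + j2.545 Ω
  Z3: Z = 1/(jωC) = -j/(ω·C) = 0 - j1.7e+06 Ω
Step 3 — With open output, the series arm Z2 and the output shunt Z3 appear in series to ground: Z2 + Z3 = 0 - j1.7e+06 Ω.
Step 4 — Parallel with input shunt Z1: Z_in = Z1 || (Z2 + Z3) = 0 - j2975 Ω = 2975∠-90.0° Ω.

Z = 0 - j2975 Ω = 2975∠-90.0° Ω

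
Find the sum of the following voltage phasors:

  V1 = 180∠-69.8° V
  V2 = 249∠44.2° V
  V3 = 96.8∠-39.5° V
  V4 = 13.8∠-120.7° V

Step 1 — Convert each phasor to rectangular form:
  V1 = 180·(cos(-69.8°) + j·sin(-69.8°)) = 62.15 - j168.9 V
  V2 = 249·(cos(44.2°) + j·sin(44.2°)) = 178.5 + j173.6 V
  V3 = 96.8·(cos(-39.5°) + j·sin(-39.5°)) = 74.69 - j61.57 V
  V4 = 13.8·(cos(-120.7°) + j·sin(-120.7°)) = -7.045 - j11.87 V
Step 2 — Sum components: V_total = 308.3 - j68.77 V.
Step 3 — Convert to polar: |V_total| = 315.9 V, ∠V_total = -12.6°.

V_total = 315.9∠-12.6° V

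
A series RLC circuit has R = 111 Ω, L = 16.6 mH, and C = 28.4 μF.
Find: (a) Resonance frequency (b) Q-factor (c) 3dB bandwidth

Step 1 — Resonance condition Im(Z)=0 gives ω₀ = 1/√(LC).
Step 2 — ω₀ = 1/√(0.0166·2.84e-05) = 1456 rad/s.
Step 3 — f₀ = ω₀/(2π) = 231.8 Hz.
Step 4 — Series Q: Q = ω₀L/R = 1456·0.0166/111 = 0.2178.
Step 5 — 3dB bandwidth: Δω = ω₀/Q = 6687 rad/s; BW = Δω/(2π) = 1064 Hz.

(a) f₀ = 231.8 Hz  (b) Q = 0.2178  (c) BW = 1064 Hz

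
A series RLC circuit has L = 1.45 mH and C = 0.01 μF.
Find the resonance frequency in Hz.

Step 1 — Resonance condition Im(Z)=0 gives ω₀ = 1/√(LC).
Step 2 — ω₀ = 1/√(0.00145·1e-08) = 2.626e+05 rad/s.
Step 3 — f₀ = ω₀/(2π) = 4.18e+04 Hz.

f₀ = 4.18e+04 Hz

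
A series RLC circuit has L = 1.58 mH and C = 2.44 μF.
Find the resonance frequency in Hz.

Step 1 — Resonance condition Im(Z)=0 gives ω₀ = 1/√(LC).
Step 2 — ω₀ = 1/√(0.00158·2.44e-06) = 1.611e+04 rad/s.
Step 3 — f₀ = ω₀/(2π) = 2563 Hz.

f₀ = 2563 Hz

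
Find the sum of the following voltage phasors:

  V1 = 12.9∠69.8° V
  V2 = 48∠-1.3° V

Step 1 — Convert each phasor to rectangular form:
  V1 = 12.9·(cos(69.8°) + j·sin(69.8°)) = 4.454 + j12.11 V
  V2 = 48·(cos(-1.3°) + j·sin(-1.3°)) = 47.99 - j1.089 V
Step 2 — Sum components: V_total = 52.44 + j11.02 V.
Step 3 — Convert to polar: |V_total| = 53.59 V, ∠V_total = 11.9°.

V_total = 53.59∠11.9° V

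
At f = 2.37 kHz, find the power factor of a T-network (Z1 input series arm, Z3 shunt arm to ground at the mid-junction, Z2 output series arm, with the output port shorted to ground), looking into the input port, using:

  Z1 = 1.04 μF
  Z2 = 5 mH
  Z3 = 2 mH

Step 1 — Angular frequency: ω = 2π·f = 2π·2370 = 1.489e+04 rad/s.
Step 2 — Component impedances:
  Z1: Z = 1/(jωC) = -j/(ω·C) = 0 - j64.57 Ω
  Z2: Z = jωL = j·1.489e+04·0.005 = 0 + j74.46 Ω
  Z3: Z = jωL = j·1.489e+04·0.002 = 0 + j29.78 Ω
Step 3 — With the output port shorted to ground, the output series arm Z2 runs from the junction to ground; the shunt arm Z3 also runs from the junction to ground. They appear in parallel: Z3 || Z2 = 0 + j21.27 Ω.
Step 4 — Series with input arm Z1: Z_in = Z1 + (Z3 || Z2) = 0 - j43.3 Ω = 43.3∠-90.0° Ω.
Step 5 — Power factor: PF = cos(φ) = Re(Z)/|Z| = 0/43.3 = 0.
Step 6 — Type: Im(Z) = -43.3 ⇒ leading (phase φ = -90.0°).

PF = 0 (leading, φ = -90.0°)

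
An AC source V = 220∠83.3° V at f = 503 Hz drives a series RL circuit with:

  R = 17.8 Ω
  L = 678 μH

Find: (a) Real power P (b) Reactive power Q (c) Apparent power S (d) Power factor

Step 1 — Angular frequency: ω = 2π·f = 2π·503 = 3160 rad/s.
Step 2 — Component impedances:
  R: Z = R = 17.8 Ω
  L: Z = jωL = j·3160·0.000678 = 0 + j2.143 Ω
Step 3 — Series combination: Z_total = R + L = 17.8 + j2.143 Ω = 17.93∠6.9° Ω.
Step 4 — Source phasor: V = 220∠83.3° V = 25.67 + j218.5 V.
Step 5 — Current: I = V / Z = 2.878 + j11.93 A = 12.27∠76.4° A.
Step 6 — Complex power: S = V·I* = 2680 + j322.7 VA.
Step 7 — Real power: P = Re(S) = 2680 W.
Step 8 — Reactive power: Q = Im(S) = 322.7 VAR.
Step 9 — Apparent power: |S| = 2700 VA.
Step 10 — Power factor: PF = P/|S| = 0.9928 (lagging).

(a) P = 2680 W  (b) Q = 322.7 VAR  (c) S = 2700 VA  (d) PF = 0.9928 (lagging)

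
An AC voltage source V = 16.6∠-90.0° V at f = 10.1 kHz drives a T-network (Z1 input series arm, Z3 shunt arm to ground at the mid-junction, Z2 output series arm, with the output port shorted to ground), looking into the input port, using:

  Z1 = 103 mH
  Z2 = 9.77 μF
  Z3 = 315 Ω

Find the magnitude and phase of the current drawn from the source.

Step 1 — Angular frequency: ω = 2π·f = 2π·1.01e+04 = 6.346e+04 rad/s.
Step 2 — Component impedances:
  Z1: Z = jωL = j·6.346e+04·0.103 = 0 + j6536 Ω
  Z2: Z = 1/(jωC) = -j/(ω·C) = 0 - j1.613 Ω
  Z3: Z = R = 315 Ω
Step 3 — With the output port shorted to ground, the output series arm Z2 runs from the junction to ground; the shunt arm Z3 also runs from the junction to ground. They appear in parallel: Z3 || Z2 = 0.008258 - j1.613 Ω.
Step 4 — Series with input arm Z1: Z_in = Z1 + (Z3 || Z2) = 0.008258 + j6535 Ω = 6535∠90.0° Ω.
Step 5 — Source phasor: V = 16.6∠-90.0° V = 0 - j16.6 V.
Step 6 — Ohm's law: I = V / Z_total = (0 - j16.6) / (0.008258 + j6535) = -0.00254 - j3.21e-09 A.
Step 7 — Convert to polar: |I| = 0.00254 A, ∠I = -180.0°.

I = 0.00254∠-180.0° A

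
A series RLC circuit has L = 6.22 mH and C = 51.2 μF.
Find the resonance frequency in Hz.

Step 1 — Resonance condition Im(Z)=0 gives ω₀ = 1/√(LC).
Step 2 — ω₀ = 1/√(0.00622·5.12e-05) = 1772 rad/s.
Step 3 — f₀ = ω₀/(2π) = 282 Hz.

f₀ = 282 Hz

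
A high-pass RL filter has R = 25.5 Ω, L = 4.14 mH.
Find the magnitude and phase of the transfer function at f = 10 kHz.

Step 1 — Angular frequency: ω = 2π·1e+04 = 6.283e+04 rad/s.
Step 2 — Transfer function: H(jω) = jωL/(R + jωL).
Step 3 — Numerator jωL = j·260.1; denominator R + jωL = 25.5 + j260.1.
Step 4 — H = 0.9905 + j0.0971.
Step 5 — Magnitude: |H| = 0.9952 (-0.0 dB); phase: φ = 5.6°.

|H| = 0.9952 (-0.0 dB), φ = 5.6°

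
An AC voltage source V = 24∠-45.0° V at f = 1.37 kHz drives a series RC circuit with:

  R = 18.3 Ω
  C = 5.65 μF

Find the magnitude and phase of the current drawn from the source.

Step 1 — Angular frequency: ω = 2π·f = 2π·1370 = 8608 rad/s.
Step 2 — Component impedances:
  R: Z = R = 18.3 Ω
  C: Z = 1/(jωC) = -j/(ω·C) = 0 - j20.56 Ω
Step 3 — Series combination: Z_total = R + C = 18.3 - j20.56 Ω = 27.53∠-48.3° Ω.
Step 4 — Source phasor: V = 24∠-45.0° V = 16.97 - j16.97 V.
Step 5 — Ohm's law: I = V / Z_total = (16.97 - j16.97) / (18.3 - j20.56) = 0.8704 + j0.05065 A.
Step 6 — Convert to polar: |I| = 0.8719 A, ∠I = 3.3°.

I = 0.8719∠3.3° A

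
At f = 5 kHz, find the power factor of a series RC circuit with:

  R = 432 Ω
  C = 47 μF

Step 1 — Angular frequency: ω = 2π·f = 2π·5000 = 3.142e+04 rad/s.
Step 2 — Component impedances:
  R: Z = R = 432 Ω
  C: Z = 1/(jωC) = -j/(ω·C) = 0 - j0.6773 Ω
Step 3 — Series combination: Z_total = R + C = 432 - j0.6773 Ω = 432∠-0.1° Ω.
Step 4 — Power factor: PF = cos(φ) = Re(Z)/|Z| = 432/432 = 1.
Step 5 — Type: Im(Z) = -0.6773 ⇒ leading (phase φ = -0.1°).

PF = 1 (leading, φ = -0.1°)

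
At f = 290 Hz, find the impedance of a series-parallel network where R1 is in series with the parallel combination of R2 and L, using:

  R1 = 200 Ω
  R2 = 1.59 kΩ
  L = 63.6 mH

Step 1 — Angular frequency: ω = 2π·f = 2π·290 = 1822 rad/s.
Step 2 — Component impedances:
  R1: Z = R = 200 Ω
  R2: Z = R = 1590 Ω
  L: Z = jωL = j·1822·0.0636 = 0 + j115.9 Ω
Step 3 — Parallel branch: R2 || L = 1/(1/R2 + 1/L) = 8.402 + j115.3 Ω.
Step 4 — Series with R1: Z_total = R1 + (R2 || L) = 208.4 + j115.3 Ω = 238.2∠28.9° Ω.

Z = 208.4 + j115.3 Ω = 238.2∠28.9° Ω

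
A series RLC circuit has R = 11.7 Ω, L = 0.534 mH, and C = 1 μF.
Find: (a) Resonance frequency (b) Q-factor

Step 1 — Resonance condition Im(Z)=0 gives ω₀ = 1/√(LC).
Step 2 — ω₀ = 1/√(0.000534·1e-06) = 4.327e+04 rad/s.
Step 3 — f₀ = ω₀/(2π) = 6887 Hz.
Step 4 — Series Q: Q = ω₀L/R = 4.327e+04·0.000534/11.7 = 1.975.

(a) f₀ = 6887 Hz  (b) Q = 1.975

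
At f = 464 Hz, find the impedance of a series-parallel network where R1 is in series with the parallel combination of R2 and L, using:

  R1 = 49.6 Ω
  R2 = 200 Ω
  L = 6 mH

Step 1 — Angular frequency: ω = 2π·f = 2π·464 = 2915 rad/s.
Step 2 — Component impedances:
  R1: Z = R = 49.6 Ω
  R2: Z = R = 200 Ω
  L: Z = jωL = j·2915·0.006 = 0 + j17.49 Ω
Step 3 — Parallel branch: R2 || L = 1/(1/R2 + 1/L) = 1.518 + j17.36 Ω.
Step 4 — Series with R1: Z_total = R1 + (R2 || L) = 51.12 + j17.36 Ω = 53.99∠18.8° Ω.

Z = 51.12 + j17.36 Ω = 53.99∠18.8° Ω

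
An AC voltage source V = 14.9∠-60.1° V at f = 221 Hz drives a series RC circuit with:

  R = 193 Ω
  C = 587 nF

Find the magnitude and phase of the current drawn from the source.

Step 1 — Angular frequency: ω = 2π·f = 2π·221 = 1389 rad/s.
Step 2 — Component impedances:
  R: Z = R = 193 Ω
  C: Z = 1/(jωC) = -j/(ω·C) = 0 - j1227 Ω
Step 3 — Series combination: Z_total = R + C = 193 - j1227 Ω = 1242∠-81.1° Ω.
Step 4 — Source phasor: V = 14.9∠-60.1° V = 7.427 - j12.92 V.
Step 5 — Ohm's law: I = V / Z_total = (7.427 - j12.92) / (193 - j1227) = 0.0112 + j0.004292 A.
Step 6 — Convert to polar: |I| = 0.012 A, ∠I = 21.0°.

I = 0.012∠21.0° A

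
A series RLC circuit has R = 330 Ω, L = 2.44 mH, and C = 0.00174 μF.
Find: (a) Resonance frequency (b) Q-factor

Step 1 — Resonance condition Im(Z)=0 gives ω₀ = 1/√(LC).
Step 2 — ω₀ = 1/√(0.00244·1.74e-09) = 4.853e+05 rad/s.
Step 3 — f₀ = ω₀/(2π) = 7.724e+04 Hz.
Step 4 — Series Q: Q = ω₀L/R = 4.853e+05·0.00244/330 = 3.588.

(a) f₀ = 7.724e+04 Hz  (b) Q = 3.588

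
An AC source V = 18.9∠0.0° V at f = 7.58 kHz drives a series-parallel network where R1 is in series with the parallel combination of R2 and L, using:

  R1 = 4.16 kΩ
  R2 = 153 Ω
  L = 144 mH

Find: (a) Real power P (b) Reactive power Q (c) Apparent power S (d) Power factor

Step 1 — Angular frequency: ω = 2π·f = 2π·7580 = 4.763e+04 rad/s.
Step 2 — Component impedances:
  R1: Z = R = 4160 Ω
  R2: Z = R = 153 Ω
  L: Z = jωL = j·4.763e+04·0.144 = 0 + j6858 Ω
Step 3 — Parallel branch: R2 || L = 1/(1/R2 + 1/L) = 152.9 + j3.412 Ω.
Step 4 — Series with R1: Z_total = R1 + (R2 || L) = 4313 + j3.412 Ω = 4313∠0.0° Ω.
Step 5 — Source phasor: V = 18.9∠0.0° V = 18.9 V.
Step 6 — Current: I = V / Z = 0.004382 - j3.466e-06 A = 0.004382∠-0.0° A.
Step 7 — Complex power: S = V·I* = 0.08282 + j6.551e-05 VA.
Step 8 — Real power: P = Re(S) = 0.08282 W.
Step 9 — Reactive power: Q = Im(S) = 6.551e-05 VAR.
Step 10 — Apparent power: |S| = 0.08282 VA.
Step 11 — Power factor: PF = P/|S| = 1 (lagging).

(a) P = 0.08282 W  (b) Q = 6.551e-05 VAR  (c) S = 0.08282 VA  (d) PF = 1 (lagging)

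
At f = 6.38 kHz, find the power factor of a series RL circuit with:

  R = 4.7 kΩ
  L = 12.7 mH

Step 1 — Angular frequency: ω = 2π·f = 2π·6380 = 4.009e+04 rad/s.
Step 2 — Component impedances:
  R: Z = R = 4700 Ω
  L: Z = jωL = j·4.009e+04·0.0127 = 0 + j509.1 Ω
Step 3 — Series combination: Z_total = R + L = 4700 + j509.1 Ω = 4727∠6.2° Ω.
Step 4 — Power factor: PF = cos(φ) = Re(Z)/|Z| = 4700/4727.5 = 0.9942.
Step 5 — Type: Im(Z) = 509.1 ⇒ lagging (phase φ = 6.2°).

PF = 0.9942 (lagging, φ = 6.2°)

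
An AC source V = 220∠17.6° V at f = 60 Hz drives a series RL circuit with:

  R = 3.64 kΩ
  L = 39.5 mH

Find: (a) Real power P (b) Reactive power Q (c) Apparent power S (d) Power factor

Step 1 — Angular frequency: ω = 2π·f = 2π·60 = 377 rad/s.
Step 2 — Component impedances:
  R: Z = R = 3640 Ω
  L: Z = jωL = j·377·0.0395 = 0 + j14.89 Ω
Step 3 — Series combination: Z_total = R + L = 3640 + j14.89 Ω = 3640∠0.2° Ω.
Step 4 — Source phasor: V = 220∠17.6° V = 209.7 + j66.52 V.
Step 5 — Current: I = V / Z = 0.05768 + j0.01804 A = 0.06044∠17.4° A.
Step 6 — Complex power: S = V·I* = 13.3 + j0.0544 VA.
Step 7 — Real power: P = Re(S) = 13.3 W.
Step 8 — Reactive power: Q = Im(S) = 0.0544 VAR.
Step 9 — Apparent power: |S| = 13.3 VA.
Step 10 — Power factor: PF = P/|S| = 1 (lagging).

(a) P = 13.3 W  (b) Q = 0.0544 VAR  (c) S = 13.3 VA  (d) PF = 1 (lagging)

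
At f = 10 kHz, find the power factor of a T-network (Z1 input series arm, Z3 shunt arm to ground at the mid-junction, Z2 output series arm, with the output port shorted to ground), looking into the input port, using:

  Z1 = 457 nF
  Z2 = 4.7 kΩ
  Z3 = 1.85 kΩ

Step 1 — Angular frequency: ω = 2π·f = 2π·1e+04 = 6.283e+04 rad/s.
Step 2 — Component impedances:
  Z1: Z = 1/(jωC) = -j/(ω·C) = 0 - j34.83 Ω
  Z2: Z = R = 4700 Ω
  Z3: Z = R = 1850 Ω
Step 3 — With the output port shorted to ground, the output series arm Z2 runs from the junction to ground; the shunt arm Z3 also runs from the junction to ground. They appear in parallel: Z3 || Z2 = 1327 Ω.
Step 4 — Series with input arm Z1: Z_in = Z1 + (Z3 || Z2) = 1327 - j34.83 Ω = 1328∠-1.5° Ω.
Step 5 — Power factor: PF = cos(φ) = Re(Z)/|Z| = 1327.5/1327.9 = 0.9997.
Step 6 — Type: Im(Z) = -34.83 ⇒ leading (phase φ = -1.5°).

PF = 0.9997 (leading, φ = -1.5°)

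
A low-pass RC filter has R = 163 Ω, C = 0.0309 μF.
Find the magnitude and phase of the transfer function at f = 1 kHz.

Step 1 — Angular frequency: ω = 2π·1000 = 6283 rad/s.
Step 2 — Transfer function: H(jω) = 1/(1 + jωRC).
Step 3 — Denominator: 1 + jωRC = 1 + j·6283·163·3.09e-08 = 1 + j0.03165.
Step 4 — H = 0.999 - j0.03161.
Step 5 — Magnitude: |H| = 0.9995 (-0.0 dB); phase: φ = -1.8°.

|H| = 0.9995 (-0.0 dB), φ = -1.8°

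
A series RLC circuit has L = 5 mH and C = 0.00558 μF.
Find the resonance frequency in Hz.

Step 1 — Resonance condition Im(Z)=0 gives ω₀ = 1/√(LC).
Step 2 — ω₀ = 1/√(0.005·5.58e-09) = 1.893e+05 rad/s.
Step 3 — f₀ = ω₀/(2π) = 3.013e+04 Hz.

f₀ = 3.013e+04 Hz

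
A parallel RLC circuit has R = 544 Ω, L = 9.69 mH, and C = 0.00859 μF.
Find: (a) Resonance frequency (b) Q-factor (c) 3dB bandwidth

Step 1 — Resonance: ω₀ = 1/√(LC) = 1/√(0.00969·8.59e-09) = 1.096e+05 rad/s.
Step 2 — f₀ = ω₀/(2π) = 1.744e+04 Hz.
Step 3 — Parallel Q: Q = R/(ω₀L) = 544/(1.096e+05·0.00969) = 0.5122.
Step 4 — Bandwidth: Δω = ω₀/Q = 2.14e+05 rad/s; BW = Δω/(2π) = 3.406e+04 Hz.

(a) f₀ = 1.744e+04 Hz  (b) Q = 0.5122  (c) BW = 3.406e+04 Hz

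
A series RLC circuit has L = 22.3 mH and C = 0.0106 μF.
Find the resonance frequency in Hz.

Step 1 — Resonance condition Im(Z)=0 gives ω₀ = 1/√(LC).
Step 2 — ω₀ = 1/√(0.0223·1.06e-08) = 6.504e+04 rad/s.
Step 3 — f₀ = ω₀/(2π) = 1.035e+04 Hz.

f₀ = 1.035e+04 Hz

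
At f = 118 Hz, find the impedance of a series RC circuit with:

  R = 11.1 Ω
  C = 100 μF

Step 1 — Angular frequency: ω = 2π·f = 2π·118 = 741.4 rad/s.
Step 2 — Component impedances:
  R: Z = R = 11.1 Ω
  C: Z = 1/(jωC) = -j/(ω·C) = 0 - j13.49 Ω
Step 3 — Series combination: Z_total = R + C = 11.1 - j13.49 Ω = 17.47∠-50.5° Ω.

Z = 11.1 - j13.49 Ω = 17.47∠-50.5° Ω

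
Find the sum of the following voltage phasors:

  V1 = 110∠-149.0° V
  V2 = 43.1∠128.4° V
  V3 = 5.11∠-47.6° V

Step 1 — Convert each phasor to rectangular form:
  V1 = 110·(cos(-149.0°) + j·sin(-149.0°)) = -94.29 - j56.65 V
  V2 = 43.1·(cos(128.4°) + j·sin(128.4°)) = -26.77 + j33.78 V
  V3 = 5.11·(cos(-47.6°) + j·sin(-47.6°)) = 3.446 - j3.774 V
Step 2 — Sum components: V_total = -117.6 - j26.65 V.
Step 3 — Convert to polar: |V_total| = 120.6 V, ∠V_total = -167.2°.

V_total = 120.6∠-167.2° V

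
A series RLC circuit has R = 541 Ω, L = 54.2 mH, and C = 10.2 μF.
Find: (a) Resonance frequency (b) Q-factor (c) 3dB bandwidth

Step 1 — Resonance: ω₀ = 1/√(LC) = 1/√(0.0542·1.02e-05) = 1345 rad/s.
Step 2 — f₀ = ω₀/(2π) = 214.1 Hz.
Step 3 — Series Q: Q = ω₀L/R = 1345·0.0542/541 = 0.1347.
Step 4 — Bandwidth: Δω = ω₀/Q = 9982 rad/s; BW = Δω/(2π) = 1589 Hz.

(a) f₀ = 214.1 Hz  (b) Q = 0.1347  (c) BW = 1589 Hz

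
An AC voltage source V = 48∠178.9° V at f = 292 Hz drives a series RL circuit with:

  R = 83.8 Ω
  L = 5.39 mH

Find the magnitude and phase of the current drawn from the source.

Step 1 — Angular frequency: ω = 2π·f = 2π·292 = 1835 rad/s.
Step 2 — Component impedances:
  R: Z = R = 83.8 Ω
  L: Z = jωL = j·1835·0.00539 = 0 + j9.889 Ω
Step 3 — Series combination: Z_total = R + L = 83.8 + j9.889 Ω = 84.38∠6.7° Ω.
Step 4 — Source phasor: V = 48∠178.9° V = -47.99 + j0.9215 V.
Step 5 — Ohm's law: I = V / Z_total = (-47.99 + j0.9215) / (83.8 + j9.889) = -0.5635 + j0.0775 A.
Step 6 — Convert to polar: |I| = 0.5688 A, ∠I = 172.2°.

I = 0.5688∠172.2° A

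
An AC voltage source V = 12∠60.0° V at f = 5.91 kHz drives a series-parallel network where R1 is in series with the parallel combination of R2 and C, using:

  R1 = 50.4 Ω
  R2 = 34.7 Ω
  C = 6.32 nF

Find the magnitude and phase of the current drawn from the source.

Step 1 — Angular frequency: ω = 2π·f = 2π·5910 = 3.713e+04 rad/s.
Step 2 — Component impedances:
  R1: Z = R = 50.4 Ω
  R2: Z = R = 34.7 Ω
  C: Z = 1/(jωC) = -j/(ω·C) = 0 - j4261 Ω
Step 3 — Parallel branch: R2 || C = 1/(1/R2 + 1/C) = 34.7 - j0.2826 Ω.
Step 4 — Series with R1: Z_total = R1 + (R2 || C) = 85.1 - j0.2826 Ω = 85.1∠-0.2° Ω.
Step 5 — Source phasor: V = 12∠60.0° V = 6 + j10.39 V.
Step 6 — Ohm's law: I = V / Z_total = (6 + j10.39) / (85.1 - j0.2826) = 0.0701 + j0.1224 A.
Step 7 — Convert to polar: |I| = 0.141 A, ∠I = 60.2°.

I = 0.141∠60.2° A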